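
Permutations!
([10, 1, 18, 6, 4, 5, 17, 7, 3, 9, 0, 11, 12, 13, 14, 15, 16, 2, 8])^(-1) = [10, 1, 17, 8, 4, 5, 3, 7, 18, 9, 0, 11, 12, 13, 14, 15, 16, 6, 2]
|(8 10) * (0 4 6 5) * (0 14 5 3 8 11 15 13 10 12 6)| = 4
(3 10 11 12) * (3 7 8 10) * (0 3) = (0 3)(7 8 10 11 12) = [3, 1, 2, 0, 4, 5, 6, 8, 10, 9, 11, 12, 7]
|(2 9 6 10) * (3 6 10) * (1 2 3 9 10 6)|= 4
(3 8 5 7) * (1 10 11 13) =(1 10 11 13)(3 8 5 7) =[0, 10, 2, 8, 4, 7, 6, 3, 5, 9, 11, 13, 12, 1]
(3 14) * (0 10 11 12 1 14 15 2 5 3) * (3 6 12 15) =[10, 14, 5, 3, 4, 6, 12, 7, 8, 9, 11, 15, 1, 13, 0, 2] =(0 10 11 15 2 5 6 12 1 14)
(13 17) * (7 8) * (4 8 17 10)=[0, 1, 2, 3, 8, 5, 6, 17, 7, 9, 4, 11, 12, 10, 14, 15, 16, 13]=(4 8 7 17 13 10)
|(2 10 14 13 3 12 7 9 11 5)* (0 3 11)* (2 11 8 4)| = |(0 3 12 7 9)(2 10 14 13 8 4)(5 11)| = 30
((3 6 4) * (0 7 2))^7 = (0 7 2)(3 6 4) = ((0 7 2)(3 6 4))^7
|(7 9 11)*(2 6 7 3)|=6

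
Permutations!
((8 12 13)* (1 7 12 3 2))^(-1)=(1 2 3 8 13 12 7)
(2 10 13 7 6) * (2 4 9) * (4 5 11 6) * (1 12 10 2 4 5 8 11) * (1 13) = (1 12 10)(4 9)(5 13 7)(6 8 11) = [0, 12, 2, 3, 9, 13, 8, 5, 11, 4, 1, 6, 10, 7]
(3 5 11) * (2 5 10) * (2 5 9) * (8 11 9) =(2 8 11 3 10 5 9) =[0, 1, 8, 10, 4, 9, 6, 7, 11, 2, 5, 3]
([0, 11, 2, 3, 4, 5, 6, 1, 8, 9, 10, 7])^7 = [0, 11, 2, 3, 4, 5, 6, 1, 8, 9, 10, 7]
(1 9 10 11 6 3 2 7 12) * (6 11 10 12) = (1 9 12)(2 7 6 3) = [0, 9, 7, 2, 4, 5, 3, 6, 8, 12, 10, 11, 1]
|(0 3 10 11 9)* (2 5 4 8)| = |(0 3 10 11 9)(2 5 4 8)| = 20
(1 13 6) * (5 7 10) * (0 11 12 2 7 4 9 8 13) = (0 11 12 2 7 10 5 4 9 8 13 6 1) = [11, 0, 7, 3, 9, 4, 1, 10, 13, 8, 5, 12, 2, 6]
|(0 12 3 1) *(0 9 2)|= 6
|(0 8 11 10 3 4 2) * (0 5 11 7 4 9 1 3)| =24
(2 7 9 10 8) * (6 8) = [0, 1, 7, 3, 4, 5, 8, 9, 2, 10, 6] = (2 7 9 10 6 8)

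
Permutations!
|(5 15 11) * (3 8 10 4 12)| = |(3 8 10 4 12)(5 15 11)| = 15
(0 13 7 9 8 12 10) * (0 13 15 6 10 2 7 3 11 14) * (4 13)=(0 15 6 10 4 13 3 11 14)(2 7 9 8 12)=[15, 1, 7, 11, 13, 5, 10, 9, 12, 8, 4, 14, 2, 3, 0, 6]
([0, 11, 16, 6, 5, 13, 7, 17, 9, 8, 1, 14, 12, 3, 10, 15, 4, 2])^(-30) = (1 14)(2 6 5)(3 4 17)(7 13 16)(10 11)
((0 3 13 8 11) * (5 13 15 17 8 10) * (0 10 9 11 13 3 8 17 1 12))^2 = (17)(0 13 11 5 15 12 8 9 10 3 1) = ((17)(0 8 13 9 11 10 5 3 15 1 12))^2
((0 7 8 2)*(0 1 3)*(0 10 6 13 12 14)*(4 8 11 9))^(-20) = (0 3 11 6 4 12 2)(1 7 10 9 13 8 14)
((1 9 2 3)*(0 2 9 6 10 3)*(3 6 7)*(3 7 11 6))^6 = (1 11 6 10 3)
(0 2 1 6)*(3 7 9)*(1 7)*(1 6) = (0 2 7 9 3 6) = [2, 1, 7, 6, 4, 5, 0, 9, 8, 3]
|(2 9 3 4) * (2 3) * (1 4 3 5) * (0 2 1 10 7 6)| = |(0 2 9 1 4 5 10 7 6)| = 9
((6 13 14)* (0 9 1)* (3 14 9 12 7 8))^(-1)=((0 12 7 8 3 14 6 13 9 1))^(-1)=(0 1 9 13 6 14 3 8 7 12)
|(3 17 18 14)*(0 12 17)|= |(0 12 17 18 14 3)|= 6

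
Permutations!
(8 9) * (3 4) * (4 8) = [0, 1, 2, 8, 3, 5, 6, 7, 9, 4] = (3 8 9 4)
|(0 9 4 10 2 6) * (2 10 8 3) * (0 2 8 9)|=2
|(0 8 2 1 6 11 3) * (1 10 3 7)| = |(0 8 2 10 3)(1 6 11 7)| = 20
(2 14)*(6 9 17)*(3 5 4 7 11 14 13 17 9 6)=(2 13 17 3 5 4 7 11 14)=[0, 1, 13, 5, 7, 4, 6, 11, 8, 9, 10, 14, 12, 17, 2, 15, 16, 3]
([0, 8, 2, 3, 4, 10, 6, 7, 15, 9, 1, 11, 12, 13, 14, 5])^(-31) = (1 10 5 15 8)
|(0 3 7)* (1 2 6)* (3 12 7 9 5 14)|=|(0 12 7)(1 2 6)(3 9 5 14)|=12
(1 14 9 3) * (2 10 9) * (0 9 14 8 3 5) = (0 9 5)(1 8 3)(2 10 14) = [9, 8, 10, 1, 4, 0, 6, 7, 3, 5, 14, 11, 12, 13, 2]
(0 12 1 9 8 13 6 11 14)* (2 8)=(0 12 1 9 2 8 13 6 11 14)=[12, 9, 8, 3, 4, 5, 11, 7, 13, 2, 10, 14, 1, 6, 0]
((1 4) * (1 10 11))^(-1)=((1 4 10 11))^(-1)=(1 11 10 4)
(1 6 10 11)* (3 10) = (1 6 3 10 11) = [0, 6, 2, 10, 4, 5, 3, 7, 8, 9, 11, 1]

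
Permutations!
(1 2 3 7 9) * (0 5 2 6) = (0 5 2 3 7 9 1 6) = [5, 6, 3, 7, 4, 2, 0, 9, 8, 1]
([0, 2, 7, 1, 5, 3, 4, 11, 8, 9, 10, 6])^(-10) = [0, 5, 3, 4, 11, 6, 7, 1, 8, 9, 10, 2]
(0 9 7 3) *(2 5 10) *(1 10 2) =(0 9 7 3)(1 10)(2 5) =[9, 10, 5, 0, 4, 2, 6, 3, 8, 7, 1]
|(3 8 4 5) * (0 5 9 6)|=|(0 5 3 8 4 9 6)|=7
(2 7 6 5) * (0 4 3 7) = (0 4 3 7 6 5 2) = [4, 1, 0, 7, 3, 2, 5, 6]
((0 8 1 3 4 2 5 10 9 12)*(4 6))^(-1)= (0 12 9 10 5 2 4 6 3 1 8)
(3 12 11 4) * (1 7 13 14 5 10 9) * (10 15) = [0, 7, 2, 12, 3, 15, 6, 13, 8, 1, 9, 4, 11, 14, 5, 10] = (1 7 13 14 5 15 10 9)(3 12 11 4)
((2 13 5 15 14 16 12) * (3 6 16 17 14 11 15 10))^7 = (2 12 16 6 3 10 5 13)(11 15)(14 17)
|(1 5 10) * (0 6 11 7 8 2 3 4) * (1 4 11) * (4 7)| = 11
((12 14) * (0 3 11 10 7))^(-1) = (0 7 10 11 3)(12 14)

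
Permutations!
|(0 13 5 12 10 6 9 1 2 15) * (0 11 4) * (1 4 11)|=24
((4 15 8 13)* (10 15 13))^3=((4 13)(8 10 15))^3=(15)(4 13)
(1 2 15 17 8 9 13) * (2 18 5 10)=(1 18 5 10 2 15 17 8 9 13)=[0, 18, 15, 3, 4, 10, 6, 7, 9, 13, 2, 11, 12, 1, 14, 17, 16, 8, 5]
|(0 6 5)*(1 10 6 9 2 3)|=8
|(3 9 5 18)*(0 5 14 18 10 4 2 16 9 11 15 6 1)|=|(0 5 10 4 2 16 9 14 18 3 11 15 6 1)|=14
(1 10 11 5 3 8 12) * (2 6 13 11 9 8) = [0, 10, 6, 2, 4, 3, 13, 7, 12, 8, 9, 5, 1, 11] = (1 10 9 8 12)(2 6 13 11 5 3)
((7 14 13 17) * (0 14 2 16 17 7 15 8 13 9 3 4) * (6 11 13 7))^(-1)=((0 14 9 3 4)(2 16 17 15 8 7)(6 11 13))^(-1)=(0 4 3 9 14)(2 7 8 15 17 16)(6 13 11)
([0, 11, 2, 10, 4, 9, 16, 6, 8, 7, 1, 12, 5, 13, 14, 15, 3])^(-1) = [0, 10, 2, 16, 4, 12, 7, 9, 8, 5, 3, 1, 11, 13, 14, 15, 6]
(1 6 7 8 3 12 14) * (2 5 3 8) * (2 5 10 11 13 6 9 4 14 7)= (1 9 4 14)(2 10 11 13 6)(3 12 7 5)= [0, 9, 10, 12, 14, 3, 2, 5, 8, 4, 11, 13, 7, 6, 1]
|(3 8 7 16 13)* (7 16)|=|(3 8 16 13)|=4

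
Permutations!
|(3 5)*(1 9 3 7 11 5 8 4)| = |(1 9 3 8 4)(5 7 11)| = 15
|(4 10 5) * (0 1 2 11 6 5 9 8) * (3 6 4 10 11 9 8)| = 18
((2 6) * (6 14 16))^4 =((2 14 16 6))^4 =(16)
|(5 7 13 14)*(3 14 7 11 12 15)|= |(3 14 5 11 12 15)(7 13)|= 6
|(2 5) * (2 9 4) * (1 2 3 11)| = 7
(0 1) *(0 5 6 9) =(0 1 5 6 9) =[1, 5, 2, 3, 4, 6, 9, 7, 8, 0]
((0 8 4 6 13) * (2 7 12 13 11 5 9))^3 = (0 6 9 12 8 11 2 13 4 5 7)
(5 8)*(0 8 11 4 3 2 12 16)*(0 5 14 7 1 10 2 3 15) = [8, 10, 12, 3, 15, 11, 6, 1, 14, 9, 2, 4, 16, 13, 7, 0, 5] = (0 8 14 7 1 10 2 12 16 5 11 4 15)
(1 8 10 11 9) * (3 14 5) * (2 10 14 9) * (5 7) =(1 8 14 7 5 3 9)(2 10 11) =[0, 8, 10, 9, 4, 3, 6, 5, 14, 1, 11, 2, 12, 13, 7]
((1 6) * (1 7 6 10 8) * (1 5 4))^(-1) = ((1 10 8 5 4)(6 7))^(-1) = (1 4 5 8 10)(6 7)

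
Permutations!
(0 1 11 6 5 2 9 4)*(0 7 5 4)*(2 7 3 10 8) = [1, 11, 9, 10, 3, 7, 4, 5, 2, 0, 8, 6] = (0 1 11 6 4 3 10 8 2 9)(5 7)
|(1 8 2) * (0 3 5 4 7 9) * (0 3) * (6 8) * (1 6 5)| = 6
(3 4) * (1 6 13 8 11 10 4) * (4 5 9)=(1 6 13 8 11 10 5 9 4 3)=[0, 6, 2, 1, 3, 9, 13, 7, 11, 4, 5, 10, 12, 8]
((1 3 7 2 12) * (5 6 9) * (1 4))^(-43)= ((1 3 7 2 12 4)(5 6 9))^(-43)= (1 4 12 2 7 3)(5 9 6)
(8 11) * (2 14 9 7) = (2 14 9 7)(8 11) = [0, 1, 14, 3, 4, 5, 6, 2, 11, 7, 10, 8, 12, 13, 9]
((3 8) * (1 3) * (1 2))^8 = (8)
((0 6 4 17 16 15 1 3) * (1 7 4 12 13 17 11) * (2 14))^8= (0 4 17)(1 15 12)(3 7 13)(6 11 16)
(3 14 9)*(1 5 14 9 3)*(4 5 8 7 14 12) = (1 8 7 14 3 9)(4 5 12) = [0, 8, 2, 9, 5, 12, 6, 14, 7, 1, 10, 11, 4, 13, 3]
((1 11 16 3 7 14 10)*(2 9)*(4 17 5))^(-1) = (1 10 14 7 3 16 11)(2 9)(4 5 17)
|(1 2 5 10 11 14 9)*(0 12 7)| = |(0 12 7)(1 2 5 10 11 14 9)| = 21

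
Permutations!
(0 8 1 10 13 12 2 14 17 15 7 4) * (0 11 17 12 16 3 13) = [8, 10, 14, 13, 11, 5, 6, 4, 1, 9, 0, 17, 2, 16, 12, 7, 3, 15] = (0 8 1 10)(2 14 12)(3 13 16)(4 11 17 15 7)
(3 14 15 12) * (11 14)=(3 11 14 15 12)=[0, 1, 2, 11, 4, 5, 6, 7, 8, 9, 10, 14, 3, 13, 15, 12]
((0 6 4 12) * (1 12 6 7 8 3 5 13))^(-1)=(0 12 1 13 5 3 8 7)(4 6)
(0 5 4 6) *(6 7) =(0 5 4 7 6) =[5, 1, 2, 3, 7, 4, 0, 6]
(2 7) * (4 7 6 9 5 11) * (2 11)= (2 6 9 5)(4 7 11)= [0, 1, 6, 3, 7, 2, 9, 11, 8, 5, 10, 4]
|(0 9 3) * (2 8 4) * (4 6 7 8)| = |(0 9 3)(2 4)(6 7 8)| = 6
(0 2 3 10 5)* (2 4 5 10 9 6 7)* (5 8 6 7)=(10)(0 4 8 6 5)(2 3 9 7)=[4, 1, 3, 9, 8, 0, 5, 2, 6, 7, 10]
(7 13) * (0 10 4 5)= (0 10 4 5)(7 13)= [10, 1, 2, 3, 5, 0, 6, 13, 8, 9, 4, 11, 12, 7]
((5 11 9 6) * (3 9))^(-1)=((3 9 6 5 11))^(-1)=(3 11 5 6 9)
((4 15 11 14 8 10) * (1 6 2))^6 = ((1 6 2)(4 15 11 14 8 10))^6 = (15)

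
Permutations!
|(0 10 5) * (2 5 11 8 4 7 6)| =9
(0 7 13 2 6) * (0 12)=(0 7 13 2 6 12)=[7, 1, 6, 3, 4, 5, 12, 13, 8, 9, 10, 11, 0, 2]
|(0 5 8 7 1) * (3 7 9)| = 7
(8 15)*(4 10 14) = (4 10 14)(8 15) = [0, 1, 2, 3, 10, 5, 6, 7, 15, 9, 14, 11, 12, 13, 4, 8]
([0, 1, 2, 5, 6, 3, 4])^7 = [0, 1, 2, 5, 6, 3, 4]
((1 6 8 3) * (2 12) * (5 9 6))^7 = (1 5 9 6 8 3)(2 12)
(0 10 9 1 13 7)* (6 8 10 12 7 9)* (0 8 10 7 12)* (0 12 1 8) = (0 12 1 13 9 8 7)(6 10) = [12, 13, 2, 3, 4, 5, 10, 0, 7, 8, 6, 11, 1, 9]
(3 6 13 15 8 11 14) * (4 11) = (3 6 13 15 8 4 11 14) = [0, 1, 2, 6, 11, 5, 13, 7, 4, 9, 10, 14, 12, 15, 3, 8]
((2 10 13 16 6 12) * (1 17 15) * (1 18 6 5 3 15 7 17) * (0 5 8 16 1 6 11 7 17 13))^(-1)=(0 10 2 12 6 1 13 7 11 18 15 3 5)(8 16)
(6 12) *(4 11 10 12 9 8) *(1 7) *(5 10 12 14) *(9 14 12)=(1 7)(4 11 9 8)(5 10 12 6 14)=[0, 7, 2, 3, 11, 10, 14, 1, 4, 8, 12, 9, 6, 13, 5]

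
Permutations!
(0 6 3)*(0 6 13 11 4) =(0 13 11 4)(3 6) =[13, 1, 2, 6, 0, 5, 3, 7, 8, 9, 10, 4, 12, 11]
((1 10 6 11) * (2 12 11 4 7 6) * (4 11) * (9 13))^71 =((1 10 2 12 4 7 6 11)(9 13))^71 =(1 11 6 7 4 12 2 10)(9 13)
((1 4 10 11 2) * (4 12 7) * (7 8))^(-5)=((1 12 8 7 4 10 11 2))^(-5)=(1 7 11 12 4 2 8 10)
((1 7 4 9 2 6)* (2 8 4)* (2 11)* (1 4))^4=((1 7 11 2 6 4 9 8))^4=(1 6)(2 8)(4 7)(9 11)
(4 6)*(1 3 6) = [0, 3, 2, 6, 1, 5, 4] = (1 3 6 4)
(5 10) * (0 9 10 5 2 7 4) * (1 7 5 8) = (0 9 10 2 5 8 1 7 4) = [9, 7, 5, 3, 0, 8, 6, 4, 1, 10, 2]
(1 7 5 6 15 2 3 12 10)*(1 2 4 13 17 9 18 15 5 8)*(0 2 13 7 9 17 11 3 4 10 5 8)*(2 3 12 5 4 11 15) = (0 3 5 6 8 1 9 18 2 11 12 4 7)(10 13 15) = [3, 9, 11, 5, 7, 6, 8, 0, 1, 18, 13, 12, 4, 15, 14, 10, 16, 17, 2]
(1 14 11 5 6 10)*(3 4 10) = (1 14 11 5 6 3 4 10) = [0, 14, 2, 4, 10, 6, 3, 7, 8, 9, 1, 5, 12, 13, 11]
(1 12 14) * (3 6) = (1 12 14)(3 6) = [0, 12, 2, 6, 4, 5, 3, 7, 8, 9, 10, 11, 14, 13, 1]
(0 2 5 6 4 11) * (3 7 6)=(0 2 5 3 7 6 4 11)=[2, 1, 5, 7, 11, 3, 4, 6, 8, 9, 10, 0]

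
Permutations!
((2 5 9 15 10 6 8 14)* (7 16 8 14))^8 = ((2 5 9 15 10 6 14)(7 16 8))^8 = (2 5 9 15 10 6 14)(7 8 16)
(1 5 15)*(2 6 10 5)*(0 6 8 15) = (0 6 10 5)(1 2 8 15) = [6, 2, 8, 3, 4, 0, 10, 7, 15, 9, 5, 11, 12, 13, 14, 1]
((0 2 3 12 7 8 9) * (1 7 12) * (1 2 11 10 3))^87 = ((12)(0 11 10 3 2 1 7 8 9))^87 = (12)(0 7 3)(1 10 9)(2 11 8)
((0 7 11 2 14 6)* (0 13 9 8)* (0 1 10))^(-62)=(0 14 8 7 6 1 11 13 10 2 9)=((0 7 11 2 14 6 13 9 8 1 10))^(-62)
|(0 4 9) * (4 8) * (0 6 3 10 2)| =8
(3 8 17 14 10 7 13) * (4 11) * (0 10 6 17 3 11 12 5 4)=(0 10 7 13 11)(3 8)(4 12 5)(6 17 14)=[10, 1, 2, 8, 12, 4, 17, 13, 3, 9, 7, 0, 5, 11, 6, 15, 16, 14]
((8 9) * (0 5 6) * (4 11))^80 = ((0 5 6)(4 11)(8 9))^80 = (11)(0 6 5)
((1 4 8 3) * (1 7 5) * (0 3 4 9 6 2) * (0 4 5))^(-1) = (0 7 3)(1 5 8 4 2 6 9)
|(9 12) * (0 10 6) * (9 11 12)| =6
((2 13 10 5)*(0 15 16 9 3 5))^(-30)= ((0 15 16 9 3 5 2 13 10))^(-30)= (0 2 9)(3 15 13)(5 16 10)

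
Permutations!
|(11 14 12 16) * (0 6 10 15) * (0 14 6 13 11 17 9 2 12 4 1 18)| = |(0 13 11 6 10 15 14 4 1 18)(2 12 16 17 9)| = 10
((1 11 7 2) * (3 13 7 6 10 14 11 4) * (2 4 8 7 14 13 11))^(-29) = (1 3 13 8 11 14 7 6 2 4 10)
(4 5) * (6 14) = (4 5)(6 14) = [0, 1, 2, 3, 5, 4, 14, 7, 8, 9, 10, 11, 12, 13, 6]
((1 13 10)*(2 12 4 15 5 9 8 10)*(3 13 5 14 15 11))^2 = (15)(1 9 10 5 8)(2 4 3)(11 13 12)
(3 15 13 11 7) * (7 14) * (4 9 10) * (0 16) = (0 16)(3 15 13 11 14 7)(4 9 10) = [16, 1, 2, 15, 9, 5, 6, 3, 8, 10, 4, 14, 12, 11, 7, 13, 0]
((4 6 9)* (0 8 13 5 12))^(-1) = (0 12 5 13 8)(4 9 6)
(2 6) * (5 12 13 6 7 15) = (2 7 15 5 12 13 6) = [0, 1, 7, 3, 4, 12, 2, 15, 8, 9, 10, 11, 13, 6, 14, 5]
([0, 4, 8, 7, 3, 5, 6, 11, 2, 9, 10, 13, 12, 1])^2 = (1 3 11)(4 7 13)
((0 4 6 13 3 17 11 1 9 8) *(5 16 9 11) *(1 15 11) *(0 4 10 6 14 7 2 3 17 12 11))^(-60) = ((0 10 6 13 17 5 16 9 8 4 14 7 2 3 12 11 15))^(-60) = (0 8 15 9 11 16 12 5 3 17 2 13 7 6 14 10 4)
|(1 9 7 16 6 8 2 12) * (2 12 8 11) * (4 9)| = |(1 4 9 7 16 6 11 2 8 12)| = 10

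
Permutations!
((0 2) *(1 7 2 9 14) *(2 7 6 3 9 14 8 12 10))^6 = (0 8 1 10 3)(2 9 14 12 6)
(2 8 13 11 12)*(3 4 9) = [0, 1, 8, 4, 9, 5, 6, 7, 13, 3, 10, 12, 2, 11] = (2 8 13 11 12)(3 4 9)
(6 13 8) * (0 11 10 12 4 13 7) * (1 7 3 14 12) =(0 11 10 1 7)(3 14 12 4 13 8 6) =[11, 7, 2, 14, 13, 5, 3, 0, 6, 9, 1, 10, 4, 8, 12]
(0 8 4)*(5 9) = (0 8 4)(5 9) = [8, 1, 2, 3, 0, 9, 6, 7, 4, 5]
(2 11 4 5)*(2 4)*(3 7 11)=[0, 1, 3, 7, 5, 4, 6, 11, 8, 9, 10, 2]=(2 3 7 11)(4 5)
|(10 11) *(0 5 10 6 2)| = |(0 5 10 11 6 2)| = 6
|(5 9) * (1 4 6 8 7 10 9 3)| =9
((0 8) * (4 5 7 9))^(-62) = (4 7)(5 9)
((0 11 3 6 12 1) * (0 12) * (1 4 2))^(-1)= ((0 11 3 6)(1 12 4 2))^(-1)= (0 6 3 11)(1 2 4 12)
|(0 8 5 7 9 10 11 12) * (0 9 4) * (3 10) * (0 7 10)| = |(0 8 5 10 11 12 9 3)(4 7)| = 8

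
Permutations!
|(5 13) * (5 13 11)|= 2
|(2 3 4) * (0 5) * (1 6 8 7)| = 12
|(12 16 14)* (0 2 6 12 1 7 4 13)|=|(0 2 6 12 16 14 1 7 4 13)|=10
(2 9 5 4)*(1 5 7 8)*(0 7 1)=(0 7 8)(1 5 4 2 9)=[7, 5, 9, 3, 2, 4, 6, 8, 0, 1]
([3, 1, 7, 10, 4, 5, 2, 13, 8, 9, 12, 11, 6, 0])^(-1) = (0 13 7 2 6 12 10 3)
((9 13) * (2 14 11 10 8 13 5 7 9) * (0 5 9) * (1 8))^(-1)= (0 7 5)(1 10 11 14 2 13 8)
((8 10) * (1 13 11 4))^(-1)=((1 13 11 4)(8 10))^(-1)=(1 4 11 13)(8 10)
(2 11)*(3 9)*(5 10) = (2 11)(3 9)(5 10) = [0, 1, 11, 9, 4, 10, 6, 7, 8, 3, 5, 2]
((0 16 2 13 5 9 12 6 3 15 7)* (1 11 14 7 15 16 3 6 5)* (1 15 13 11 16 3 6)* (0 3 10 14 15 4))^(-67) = ((0 6 1 16 2 11 15 13 4)(3 10 14 7)(5 9 12))^(-67) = (0 11 6 15 1 13 16 4 2)(3 10 14 7)(5 12 9)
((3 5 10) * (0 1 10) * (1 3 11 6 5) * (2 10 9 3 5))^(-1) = (0 5)(1 3 9)(2 6 11 10) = ((0 5)(1 9 3)(2 10 11 6))^(-1)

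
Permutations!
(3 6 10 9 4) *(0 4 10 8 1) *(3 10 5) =(0 4 10 9 5 3 6 8 1) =[4, 0, 2, 6, 10, 3, 8, 7, 1, 5, 9]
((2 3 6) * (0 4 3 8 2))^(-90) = ((0 4 3 6)(2 8))^(-90) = (8)(0 3)(4 6)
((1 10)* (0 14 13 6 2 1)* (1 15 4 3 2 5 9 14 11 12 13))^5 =((0 11 12 13 6 5 9 14 1 10)(2 15 4 3))^5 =(0 5)(1 13)(2 15 4 3)(6 10)(9 11)(12 14)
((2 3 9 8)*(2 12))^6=(2 3 9 8 12)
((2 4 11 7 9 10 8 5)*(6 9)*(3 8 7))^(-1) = (2 5 8 3 11 4)(6 7 10 9)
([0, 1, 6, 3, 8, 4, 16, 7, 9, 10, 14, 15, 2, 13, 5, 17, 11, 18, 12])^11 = (2 11 18 6 15 12 16 17)(4 5 14 10 9 8)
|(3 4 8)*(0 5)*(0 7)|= 3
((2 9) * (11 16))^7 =(2 9)(11 16)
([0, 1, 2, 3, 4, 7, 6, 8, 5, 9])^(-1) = [0, 1, 2, 3, 4, 8, 6, 5, 7, 9]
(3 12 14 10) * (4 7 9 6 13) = [0, 1, 2, 12, 7, 5, 13, 9, 8, 6, 3, 11, 14, 4, 10] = (3 12 14 10)(4 7 9 6 13)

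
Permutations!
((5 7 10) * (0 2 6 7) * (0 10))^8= (10)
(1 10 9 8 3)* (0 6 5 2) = [6, 10, 0, 1, 4, 2, 5, 7, 3, 8, 9] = (0 6 5 2)(1 10 9 8 3)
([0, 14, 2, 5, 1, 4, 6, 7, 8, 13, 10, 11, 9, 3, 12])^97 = [0, 14, 2, 5, 1, 4, 6, 7, 8, 13, 10, 11, 9, 3, 12]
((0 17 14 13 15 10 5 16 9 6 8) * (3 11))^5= ((0 17 14 13 15 10 5 16 9 6 8)(3 11))^5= (0 10 8 15 6 13 9 14 16 17 5)(3 11)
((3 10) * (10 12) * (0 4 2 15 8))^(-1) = ((0 4 2 15 8)(3 12 10))^(-1) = (0 8 15 2 4)(3 10 12)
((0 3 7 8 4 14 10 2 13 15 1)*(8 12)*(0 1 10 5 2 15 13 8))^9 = ((0 3 7 12)(2 8 4 14 5)(10 15))^9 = (0 3 7 12)(2 5 14 4 8)(10 15)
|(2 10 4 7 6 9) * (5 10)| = |(2 5 10 4 7 6 9)| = 7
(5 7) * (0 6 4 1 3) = [6, 3, 2, 0, 1, 7, 4, 5] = (0 6 4 1 3)(5 7)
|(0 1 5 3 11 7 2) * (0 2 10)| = 7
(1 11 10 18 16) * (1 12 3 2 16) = (1 11 10 18)(2 16 12 3) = [0, 11, 16, 2, 4, 5, 6, 7, 8, 9, 18, 10, 3, 13, 14, 15, 12, 17, 1]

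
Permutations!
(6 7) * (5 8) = (5 8)(6 7) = [0, 1, 2, 3, 4, 8, 7, 6, 5]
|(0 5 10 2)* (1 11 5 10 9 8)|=|(0 10 2)(1 11 5 9 8)|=15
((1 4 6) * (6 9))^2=(1 9)(4 6)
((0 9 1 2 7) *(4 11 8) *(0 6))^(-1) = (0 6 7 2 1 9)(4 8 11)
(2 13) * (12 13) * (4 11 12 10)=(2 10 4 11 12 13)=[0, 1, 10, 3, 11, 5, 6, 7, 8, 9, 4, 12, 13, 2]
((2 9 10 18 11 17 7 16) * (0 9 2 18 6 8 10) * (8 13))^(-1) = ((0 9)(6 13 8 10)(7 16 18 11 17))^(-1) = (0 9)(6 10 8 13)(7 17 11 18 16)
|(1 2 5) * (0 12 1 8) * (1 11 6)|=8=|(0 12 11 6 1 2 5 8)|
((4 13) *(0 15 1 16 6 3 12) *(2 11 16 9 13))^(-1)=((0 15 1 9 13 4 2 11 16 6 3 12))^(-1)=(0 12 3 6 16 11 2 4 13 9 1 15)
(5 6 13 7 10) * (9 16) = (5 6 13 7 10)(9 16) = [0, 1, 2, 3, 4, 6, 13, 10, 8, 16, 5, 11, 12, 7, 14, 15, 9]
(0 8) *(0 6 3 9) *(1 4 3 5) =(0 8 6 5 1 4 3 9) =[8, 4, 2, 9, 3, 1, 5, 7, 6, 0]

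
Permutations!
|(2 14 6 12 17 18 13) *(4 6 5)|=9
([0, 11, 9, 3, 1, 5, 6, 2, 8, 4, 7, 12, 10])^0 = [0, 1, 2, 3, 4, 5, 6, 7, 8, 9, 10, 11, 12]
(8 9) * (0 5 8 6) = (0 5 8 9 6) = [5, 1, 2, 3, 4, 8, 0, 7, 9, 6]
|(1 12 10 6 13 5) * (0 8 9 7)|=12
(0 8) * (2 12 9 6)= (0 8)(2 12 9 6)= [8, 1, 12, 3, 4, 5, 2, 7, 0, 6, 10, 11, 9]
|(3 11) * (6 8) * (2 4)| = 2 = |(2 4)(3 11)(6 8)|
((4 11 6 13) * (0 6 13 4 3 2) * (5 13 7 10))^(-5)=(0 10)(2 7)(3 11)(4 13)(5 6)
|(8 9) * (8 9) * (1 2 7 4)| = |(9)(1 2 7 4)| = 4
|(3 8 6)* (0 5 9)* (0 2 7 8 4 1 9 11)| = 24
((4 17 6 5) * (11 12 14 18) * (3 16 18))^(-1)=((3 16 18 11 12 14)(4 17 6 5))^(-1)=(3 14 12 11 18 16)(4 5 6 17)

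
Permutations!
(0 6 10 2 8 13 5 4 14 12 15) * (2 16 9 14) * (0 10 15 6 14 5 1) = [14, 0, 8, 3, 2, 4, 15, 7, 13, 5, 16, 11, 6, 1, 12, 10, 9] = (0 14 12 6 15 10 16 9 5 4 2 8 13 1)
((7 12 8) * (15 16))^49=((7 12 8)(15 16))^49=(7 12 8)(15 16)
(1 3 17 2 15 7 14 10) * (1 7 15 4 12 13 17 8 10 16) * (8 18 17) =(1 3 18 17 2 4 12 13 8 10 7 14 16) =[0, 3, 4, 18, 12, 5, 6, 14, 10, 9, 7, 11, 13, 8, 16, 15, 1, 2, 17]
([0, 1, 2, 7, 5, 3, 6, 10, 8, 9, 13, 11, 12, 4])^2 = [0, 1, 2, 10, 3, 7, 6, 13, 8, 9, 4, 11, 12, 5]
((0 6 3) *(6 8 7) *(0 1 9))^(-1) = (0 9 1 3 6 7 8)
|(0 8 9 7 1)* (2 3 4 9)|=|(0 8 2 3 4 9 7 1)|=8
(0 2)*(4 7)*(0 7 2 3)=(0 3)(2 7 4)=[3, 1, 7, 0, 2, 5, 6, 4]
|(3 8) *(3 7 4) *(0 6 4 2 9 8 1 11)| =|(0 6 4 3 1 11)(2 9 8 7)| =12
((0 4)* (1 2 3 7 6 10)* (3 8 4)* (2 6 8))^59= ((0 3 7 8 4)(1 6 10))^59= (0 4 8 7 3)(1 10 6)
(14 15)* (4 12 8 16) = (4 12 8 16)(14 15) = [0, 1, 2, 3, 12, 5, 6, 7, 16, 9, 10, 11, 8, 13, 15, 14, 4]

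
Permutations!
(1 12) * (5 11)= (1 12)(5 11)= [0, 12, 2, 3, 4, 11, 6, 7, 8, 9, 10, 5, 1]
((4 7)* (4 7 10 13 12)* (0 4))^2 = (0 10 12 4 13)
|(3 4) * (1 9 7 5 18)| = 10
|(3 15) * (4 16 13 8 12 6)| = 6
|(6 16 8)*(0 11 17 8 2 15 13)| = |(0 11 17 8 6 16 2 15 13)| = 9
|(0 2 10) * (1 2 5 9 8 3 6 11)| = |(0 5 9 8 3 6 11 1 2 10)| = 10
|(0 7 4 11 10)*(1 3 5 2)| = |(0 7 4 11 10)(1 3 5 2)| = 20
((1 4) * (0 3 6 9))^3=((0 3 6 9)(1 4))^3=(0 9 6 3)(1 4)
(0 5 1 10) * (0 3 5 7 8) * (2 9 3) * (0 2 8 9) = (0 7 9 3 5 1 10 8 2) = [7, 10, 0, 5, 4, 1, 6, 9, 2, 3, 8]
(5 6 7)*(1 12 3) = [0, 12, 2, 1, 4, 6, 7, 5, 8, 9, 10, 11, 3] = (1 12 3)(5 6 7)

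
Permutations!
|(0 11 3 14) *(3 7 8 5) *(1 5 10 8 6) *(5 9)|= 18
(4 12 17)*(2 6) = (2 6)(4 12 17) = [0, 1, 6, 3, 12, 5, 2, 7, 8, 9, 10, 11, 17, 13, 14, 15, 16, 4]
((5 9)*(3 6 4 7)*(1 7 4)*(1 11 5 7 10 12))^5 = ((1 10 12)(3 6 11 5 9 7))^5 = (1 12 10)(3 7 9 5 11 6)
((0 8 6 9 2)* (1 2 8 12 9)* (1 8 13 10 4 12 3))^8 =((0 3 1 2)(4 12 9 13 10)(6 8))^8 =(4 13 12 10 9)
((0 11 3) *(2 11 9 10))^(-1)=((0 9 10 2 11 3))^(-1)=(0 3 11 2 10 9)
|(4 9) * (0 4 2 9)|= 2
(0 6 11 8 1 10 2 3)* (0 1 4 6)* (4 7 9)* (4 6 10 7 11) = (1 7 9 6 4 10 2 3)(8 11) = [0, 7, 3, 1, 10, 5, 4, 9, 11, 6, 2, 8]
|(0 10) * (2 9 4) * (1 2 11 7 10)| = |(0 1 2 9 4 11 7 10)| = 8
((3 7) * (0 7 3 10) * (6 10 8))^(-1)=((0 7 8 6 10))^(-1)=(0 10 6 8 7)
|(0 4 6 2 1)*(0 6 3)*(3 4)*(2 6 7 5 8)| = |(0 3)(1 7 5 8 2)| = 10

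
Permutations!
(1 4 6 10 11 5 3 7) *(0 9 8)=(0 9 8)(1 4 6 10 11 5 3 7)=[9, 4, 2, 7, 6, 3, 10, 1, 0, 8, 11, 5]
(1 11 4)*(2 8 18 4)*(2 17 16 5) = (1 11 17 16 5 2 8 18 4) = [0, 11, 8, 3, 1, 2, 6, 7, 18, 9, 10, 17, 12, 13, 14, 15, 5, 16, 4]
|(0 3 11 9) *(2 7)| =4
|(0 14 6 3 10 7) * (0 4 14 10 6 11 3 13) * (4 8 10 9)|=24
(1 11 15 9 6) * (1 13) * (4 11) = (1 4 11 15 9 6 13) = [0, 4, 2, 3, 11, 5, 13, 7, 8, 6, 10, 15, 12, 1, 14, 9]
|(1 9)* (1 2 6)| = 4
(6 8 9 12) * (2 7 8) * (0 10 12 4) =(0 10 12 6 2 7 8 9 4) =[10, 1, 7, 3, 0, 5, 2, 8, 9, 4, 12, 11, 6]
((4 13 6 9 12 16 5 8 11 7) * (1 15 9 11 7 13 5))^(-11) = ((1 15 9 12 16)(4 5 8 7)(6 11 13))^(-11) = (1 16 12 9 15)(4 5 8 7)(6 11 13)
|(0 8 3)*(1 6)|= 6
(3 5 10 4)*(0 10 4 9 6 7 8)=(0 10 9 6 7 8)(3 5 4)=[10, 1, 2, 5, 3, 4, 7, 8, 0, 6, 9]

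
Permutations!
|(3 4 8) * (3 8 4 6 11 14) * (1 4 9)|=12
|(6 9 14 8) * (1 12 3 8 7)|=|(1 12 3 8 6 9 14 7)|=8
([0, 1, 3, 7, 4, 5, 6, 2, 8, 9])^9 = [0, 1, 2, 3, 4, 5, 6, 7, 8, 9]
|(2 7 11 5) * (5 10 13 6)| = 7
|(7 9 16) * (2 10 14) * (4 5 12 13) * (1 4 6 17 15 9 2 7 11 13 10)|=56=|(1 4 5 12 10 14 7 2)(6 17 15 9 16 11 13)|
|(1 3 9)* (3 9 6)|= 2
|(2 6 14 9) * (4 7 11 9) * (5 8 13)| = 21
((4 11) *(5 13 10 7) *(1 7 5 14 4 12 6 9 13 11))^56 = ((1 7 14 4)(5 11 12 6 9 13 10))^56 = (14)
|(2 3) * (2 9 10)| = |(2 3 9 10)| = 4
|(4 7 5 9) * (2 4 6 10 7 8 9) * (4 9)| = |(2 9 6 10 7 5)(4 8)| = 6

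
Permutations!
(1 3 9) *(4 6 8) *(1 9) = (9)(1 3)(4 6 8) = [0, 3, 2, 1, 6, 5, 8, 7, 4, 9]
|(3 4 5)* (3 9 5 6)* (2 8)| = |(2 8)(3 4 6)(5 9)| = 6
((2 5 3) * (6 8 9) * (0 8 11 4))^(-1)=(0 4 11 6 9 8)(2 3 5)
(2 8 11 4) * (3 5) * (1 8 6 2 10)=[0, 8, 6, 5, 10, 3, 2, 7, 11, 9, 1, 4]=(1 8 11 4 10)(2 6)(3 5)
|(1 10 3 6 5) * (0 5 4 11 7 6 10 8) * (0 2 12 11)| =|(0 5 1 8 2 12 11 7 6 4)(3 10)| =10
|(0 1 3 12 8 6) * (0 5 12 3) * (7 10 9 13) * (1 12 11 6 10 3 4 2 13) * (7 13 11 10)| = |(13)(0 12 8 7 3 4 2 11 6 5 10 9 1)| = 13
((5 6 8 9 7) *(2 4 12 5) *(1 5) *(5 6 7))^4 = (1 5 12 9 4 8 2 6 7)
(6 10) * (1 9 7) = (1 9 7)(6 10) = [0, 9, 2, 3, 4, 5, 10, 1, 8, 7, 6]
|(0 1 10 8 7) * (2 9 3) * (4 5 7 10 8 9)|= 10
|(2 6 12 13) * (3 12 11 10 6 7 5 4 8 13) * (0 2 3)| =9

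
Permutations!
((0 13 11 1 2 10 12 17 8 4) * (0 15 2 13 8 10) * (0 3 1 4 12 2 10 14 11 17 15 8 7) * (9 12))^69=(0 7)(1 11 12 3 14 9 2 17 8 10 13 4 15)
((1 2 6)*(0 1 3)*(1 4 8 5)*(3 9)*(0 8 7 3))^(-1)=(0 9 6 2 1 5 8 3 7 4)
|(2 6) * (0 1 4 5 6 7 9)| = |(0 1 4 5 6 2 7 9)| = 8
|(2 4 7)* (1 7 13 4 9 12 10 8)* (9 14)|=8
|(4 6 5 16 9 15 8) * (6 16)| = |(4 16 9 15 8)(5 6)| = 10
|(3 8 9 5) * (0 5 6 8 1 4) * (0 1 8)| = |(0 5 3 8 9 6)(1 4)| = 6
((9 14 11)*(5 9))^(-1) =(5 11 14 9)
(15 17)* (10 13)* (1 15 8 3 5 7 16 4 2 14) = [0, 15, 14, 5, 2, 7, 6, 16, 3, 9, 13, 11, 12, 10, 1, 17, 4, 8] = (1 15 17 8 3 5 7 16 4 2 14)(10 13)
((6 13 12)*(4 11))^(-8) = ((4 11)(6 13 12))^(-8) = (6 13 12)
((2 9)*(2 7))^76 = ((2 9 7))^76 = (2 9 7)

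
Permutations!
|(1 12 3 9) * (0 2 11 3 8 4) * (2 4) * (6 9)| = 8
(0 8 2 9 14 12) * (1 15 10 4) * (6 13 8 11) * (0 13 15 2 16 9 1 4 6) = (0 11)(1 2)(6 15 10)(8 16 9 14 12 13) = [11, 2, 1, 3, 4, 5, 15, 7, 16, 14, 6, 0, 13, 8, 12, 10, 9]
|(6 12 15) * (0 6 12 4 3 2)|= 10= |(0 6 4 3 2)(12 15)|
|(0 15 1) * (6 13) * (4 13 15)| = 6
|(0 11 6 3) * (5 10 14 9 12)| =20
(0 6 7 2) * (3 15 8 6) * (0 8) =[3, 1, 8, 15, 4, 5, 7, 2, 6, 9, 10, 11, 12, 13, 14, 0] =(0 3 15)(2 8 6 7)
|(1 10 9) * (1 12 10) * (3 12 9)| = |(3 12 10)| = 3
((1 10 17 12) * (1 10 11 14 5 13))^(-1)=(1 13 5 14 11)(10 12 17)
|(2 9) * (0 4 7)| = 6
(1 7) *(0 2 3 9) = (0 2 3 9)(1 7) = [2, 7, 3, 9, 4, 5, 6, 1, 8, 0]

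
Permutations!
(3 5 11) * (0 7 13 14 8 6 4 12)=(0 7 13 14 8 6 4 12)(3 5 11)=[7, 1, 2, 5, 12, 11, 4, 13, 6, 9, 10, 3, 0, 14, 8]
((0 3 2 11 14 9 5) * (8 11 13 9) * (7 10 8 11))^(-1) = ((0 3 2 13 9 5)(7 10 8)(11 14))^(-1) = (0 5 9 13 2 3)(7 8 10)(11 14)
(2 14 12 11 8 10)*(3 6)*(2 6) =(2 14 12 11 8 10 6 3) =[0, 1, 14, 2, 4, 5, 3, 7, 10, 9, 6, 8, 11, 13, 12]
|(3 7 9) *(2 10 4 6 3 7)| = |(2 10 4 6 3)(7 9)| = 10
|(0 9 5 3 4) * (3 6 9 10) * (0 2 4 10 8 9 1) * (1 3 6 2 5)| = 12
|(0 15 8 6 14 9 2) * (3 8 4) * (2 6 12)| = 21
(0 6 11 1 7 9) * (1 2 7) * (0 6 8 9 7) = [8, 1, 0, 3, 4, 5, 11, 7, 9, 6, 10, 2] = (0 8 9 6 11 2)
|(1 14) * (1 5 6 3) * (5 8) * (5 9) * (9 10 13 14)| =20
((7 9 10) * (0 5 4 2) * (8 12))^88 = (12)(7 9 10)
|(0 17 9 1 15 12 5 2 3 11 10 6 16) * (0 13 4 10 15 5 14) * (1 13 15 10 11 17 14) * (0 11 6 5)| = |(0 14 11 10 5 2 3 17 9 13 4 6 16 15 12 1)| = 16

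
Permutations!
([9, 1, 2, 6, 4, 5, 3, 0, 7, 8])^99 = [7, 1, 2, 6, 4, 5, 3, 8, 9, 0]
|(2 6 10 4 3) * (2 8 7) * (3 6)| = 12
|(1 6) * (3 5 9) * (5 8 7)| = |(1 6)(3 8 7 5 9)| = 10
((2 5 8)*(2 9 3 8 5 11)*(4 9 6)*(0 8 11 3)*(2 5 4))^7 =(0 4 11 2 8 9 5 3 6)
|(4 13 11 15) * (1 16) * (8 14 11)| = |(1 16)(4 13 8 14 11 15)| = 6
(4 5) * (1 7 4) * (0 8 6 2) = [8, 7, 0, 3, 5, 1, 2, 4, 6] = (0 8 6 2)(1 7 4 5)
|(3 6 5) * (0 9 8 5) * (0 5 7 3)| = 7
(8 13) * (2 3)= [0, 1, 3, 2, 4, 5, 6, 7, 13, 9, 10, 11, 12, 8]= (2 3)(8 13)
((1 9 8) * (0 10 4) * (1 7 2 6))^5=(0 4 10)(1 6 2 7 8 9)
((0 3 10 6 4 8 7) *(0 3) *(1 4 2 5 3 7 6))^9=((1 4 8 6 2 5 3 10))^9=(1 4 8 6 2 5 3 10)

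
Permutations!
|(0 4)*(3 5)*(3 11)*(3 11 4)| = 4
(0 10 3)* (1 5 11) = (0 10 3)(1 5 11) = [10, 5, 2, 0, 4, 11, 6, 7, 8, 9, 3, 1]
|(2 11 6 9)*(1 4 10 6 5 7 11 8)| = |(1 4 10 6 9 2 8)(5 7 11)| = 21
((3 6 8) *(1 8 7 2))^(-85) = (1 2 7 6 3 8)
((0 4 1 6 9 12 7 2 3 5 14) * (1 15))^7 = (0 7 15 3 6 14 12 4 2 1 5 9)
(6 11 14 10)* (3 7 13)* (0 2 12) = (0 2 12)(3 7 13)(6 11 14 10) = [2, 1, 12, 7, 4, 5, 11, 13, 8, 9, 6, 14, 0, 3, 10]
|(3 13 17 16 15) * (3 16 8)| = 4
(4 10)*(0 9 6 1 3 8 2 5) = (0 9 6 1 3 8 2 5)(4 10) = [9, 3, 5, 8, 10, 0, 1, 7, 2, 6, 4]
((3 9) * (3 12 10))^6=((3 9 12 10))^6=(3 12)(9 10)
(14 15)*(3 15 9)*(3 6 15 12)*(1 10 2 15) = (1 10 2 15 14 9 6)(3 12) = [0, 10, 15, 12, 4, 5, 1, 7, 8, 6, 2, 11, 3, 13, 9, 14]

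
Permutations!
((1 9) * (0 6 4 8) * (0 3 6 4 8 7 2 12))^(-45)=((0 4 7 2 12)(1 9)(3 6 8))^(-45)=(12)(1 9)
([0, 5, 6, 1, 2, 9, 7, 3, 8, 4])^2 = [0, 9, 7, 5, 6, 4, 3, 1, 8, 2]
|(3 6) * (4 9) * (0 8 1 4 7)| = 6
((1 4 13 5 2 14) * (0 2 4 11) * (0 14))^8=(1 14 11)(4 5 13)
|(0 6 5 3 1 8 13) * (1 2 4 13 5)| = |(0 6 1 8 5 3 2 4 13)| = 9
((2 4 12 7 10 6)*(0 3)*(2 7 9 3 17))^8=((0 17 2 4 12 9 3)(6 7 10))^8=(0 17 2 4 12 9 3)(6 10 7)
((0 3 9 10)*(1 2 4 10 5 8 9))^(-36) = (10)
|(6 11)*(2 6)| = |(2 6 11)| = 3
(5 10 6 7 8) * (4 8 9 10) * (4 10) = (4 8 5 10 6 7 9) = [0, 1, 2, 3, 8, 10, 7, 9, 5, 4, 6]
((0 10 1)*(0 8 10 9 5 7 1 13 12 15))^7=(0 13 1 9 12 8 5 15 10 7)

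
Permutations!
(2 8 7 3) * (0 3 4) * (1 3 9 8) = (0 9 8 7 4)(1 3 2) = [9, 3, 1, 2, 0, 5, 6, 4, 7, 8]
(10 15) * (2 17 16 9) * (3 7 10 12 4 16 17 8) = (17)(2 8 3 7 10 15 12 4 16 9) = [0, 1, 8, 7, 16, 5, 6, 10, 3, 2, 15, 11, 4, 13, 14, 12, 9, 17]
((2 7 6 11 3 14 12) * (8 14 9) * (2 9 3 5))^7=(2 6 5 7 11)(8 9 12 14)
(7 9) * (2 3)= [0, 1, 3, 2, 4, 5, 6, 9, 8, 7]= (2 3)(7 9)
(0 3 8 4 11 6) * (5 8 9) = (0 3 9 5 8 4 11 6) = [3, 1, 2, 9, 11, 8, 0, 7, 4, 5, 10, 6]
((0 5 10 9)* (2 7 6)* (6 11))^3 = ((0 5 10 9)(2 7 11 6))^3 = (0 9 10 5)(2 6 11 7)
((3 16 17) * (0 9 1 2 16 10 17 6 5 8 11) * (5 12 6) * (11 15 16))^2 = (0 1 11 9 2)(3 17 10)(5 15)(8 16) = ((0 9 1 2 11)(3 10 17)(5 8 15 16)(6 12))^2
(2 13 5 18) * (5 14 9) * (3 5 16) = (2 13 14 9 16 3 5 18) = [0, 1, 13, 5, 4, 18, 6, 7, 8, 16, 10, 11, 12, 14, 9, 15, 3, 17, 2]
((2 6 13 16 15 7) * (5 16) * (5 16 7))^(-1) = (2 7 5 15 16 13 6)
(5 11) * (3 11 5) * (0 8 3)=[8, 1, 2, 11, 4, 5, 6, 7, 3, 9, 10, 0]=(0 8 3 11)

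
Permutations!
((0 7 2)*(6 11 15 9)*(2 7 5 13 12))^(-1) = ((0 5 13 12 2)(6 11 15 9))^(-1) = (0 2 12 13 5)(6 9 15 11)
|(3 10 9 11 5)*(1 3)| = 6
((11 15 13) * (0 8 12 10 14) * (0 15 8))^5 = (8 13 14 12 11 15 10)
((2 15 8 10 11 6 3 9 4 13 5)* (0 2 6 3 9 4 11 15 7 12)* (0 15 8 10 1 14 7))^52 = (1 12 8 7 10 14 15)(3 5 11 13 9 4 6)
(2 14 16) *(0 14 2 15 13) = (0 14 16 15 13) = [14, 1, 2, 3, 4, 5, 6, 7, 8, 9, 10, 11, 12, 0, 16, 13, 15]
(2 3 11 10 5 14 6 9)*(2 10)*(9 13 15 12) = (2 3 11)(5 14 6 13 15 12 9 10) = [0, 1, 3, 11, 4, 14, 13, 7, 8, 10, 5, 2, 9, 15, 6, 12]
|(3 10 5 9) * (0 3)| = 5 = |(0 3 10 5 9)|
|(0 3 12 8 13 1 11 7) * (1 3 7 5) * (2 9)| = 12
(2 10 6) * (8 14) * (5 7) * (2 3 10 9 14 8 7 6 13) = (2 9 14 7 5 6 3 10 13) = [0, 1, 9, 10, 4, 6, 3, 5, 8, 14, 13, 11, 12, 2, 7]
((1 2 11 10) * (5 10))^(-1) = ((1 2 11 5 10))^(-1) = (1 10 5 11 2)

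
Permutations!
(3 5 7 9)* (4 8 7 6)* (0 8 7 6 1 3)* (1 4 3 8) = [1, 8, 2, 5, 7, 4, 3, 9, 6, 0] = (0 1 8 6 3 5 4 7 9)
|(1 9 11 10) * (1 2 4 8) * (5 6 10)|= 9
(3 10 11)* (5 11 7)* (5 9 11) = (3 10 7 9 11) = [0, 1, 2, 10, 4, 5, 6, 9, 8, 11, 7, 3]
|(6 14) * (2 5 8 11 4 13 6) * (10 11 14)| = 20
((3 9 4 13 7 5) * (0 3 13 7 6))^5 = ((0 3 9 4 7 5 13 6))^5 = (0 5 9 6 7 3 13 4)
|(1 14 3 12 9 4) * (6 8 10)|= |(1 14 3 12 9 4)(6 8 10)|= 6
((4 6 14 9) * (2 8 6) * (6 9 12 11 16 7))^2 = ((2 8 9 4)(6 14 12 11 16 7))^2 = (2 9)(4 8)(6 12 16)(7 14 11)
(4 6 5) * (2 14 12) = (2 14 12)(4 6 5) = [0, 1, 14, 3, 6, 4, 5, 7, 8, 9, 10, 11, 2, 13, 12]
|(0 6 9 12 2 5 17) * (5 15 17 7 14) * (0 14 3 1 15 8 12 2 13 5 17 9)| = |(0 6)(1 15 9 2 8 12 13 5 7 3)(14 17)| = 10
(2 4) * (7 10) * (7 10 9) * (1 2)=(10)(1 2 4)(7 9)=[0, 2, 4, 3, 1, 5, 6, 9, 8, 7, 10]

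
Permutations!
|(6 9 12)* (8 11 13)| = 3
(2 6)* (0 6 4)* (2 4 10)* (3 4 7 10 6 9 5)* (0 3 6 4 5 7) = (0 9 7 10 2 4 3 5 6) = [9, 1, 4, 5, 3, 6, 0, 10, 8, 7, 2]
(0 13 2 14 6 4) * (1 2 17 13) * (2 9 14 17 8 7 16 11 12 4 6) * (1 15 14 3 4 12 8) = [15, 9, 17, 4, 0, 5, 6, 16, 7, 3, 10, 8, 12, 1, 2, 14, 11, 13] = (0 15 14 2 17 13 1 9 3 4)(7 16 11 8)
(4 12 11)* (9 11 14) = (4 12 14 9 11) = [0, 1, 2, 3, 12, 5, 6, 7, 8, 11, 10, 4, 14, 13, 9]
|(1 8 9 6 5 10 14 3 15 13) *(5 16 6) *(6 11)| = 9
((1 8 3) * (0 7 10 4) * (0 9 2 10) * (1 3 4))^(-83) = ((0 7)(1 8 4 9 2 10))^(-83) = (0 7)(1 8 4 9 2 10)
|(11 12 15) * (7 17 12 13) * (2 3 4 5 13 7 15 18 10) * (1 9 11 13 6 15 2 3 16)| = 16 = |(1 9 11 7 17 12 18 10 3 4 5 6 15 13 2 16)|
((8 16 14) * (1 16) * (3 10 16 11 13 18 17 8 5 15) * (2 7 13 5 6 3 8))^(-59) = ((1 11 5 15 8)(2 7 13 18 17)(3 10 16 14 6))^(-59) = (1 11 5 15 8)(2 7 13 18 17)(3 10 16 14 6)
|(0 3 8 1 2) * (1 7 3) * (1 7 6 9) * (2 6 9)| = |(0 7 3 8 9 1 6 2)| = 8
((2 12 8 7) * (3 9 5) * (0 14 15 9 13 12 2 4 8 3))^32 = ((0 14 15 9 5)(3 13 12)(4 8 7))^32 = (0 15 5 14 9)(3 12 13)(4 7 8)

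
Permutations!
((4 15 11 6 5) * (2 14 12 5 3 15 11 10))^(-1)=((2 14 12 5 4 11 6 3 15 10))^(-1)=(2 10 15 3 6 11 4 5 12 14)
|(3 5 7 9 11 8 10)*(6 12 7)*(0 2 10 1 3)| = 9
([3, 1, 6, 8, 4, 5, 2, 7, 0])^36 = (8)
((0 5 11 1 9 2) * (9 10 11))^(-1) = (0 2 9 5)(1 11 10)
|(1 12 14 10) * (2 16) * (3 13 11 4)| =|(1 12 14 10)(2 16)(3 13 11 4)| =4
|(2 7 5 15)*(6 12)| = |(2 7 5 15)(6 12)| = 4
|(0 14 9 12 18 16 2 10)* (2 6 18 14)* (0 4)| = |(0 2 10 4)(6 18 16)(9 12 14)| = 12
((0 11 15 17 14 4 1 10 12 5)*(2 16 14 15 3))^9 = (0 12 1 14 2 11 5 10 4 16 3)(15 17)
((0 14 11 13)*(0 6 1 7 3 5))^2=(0 11 6 7 5 14 13 1 3)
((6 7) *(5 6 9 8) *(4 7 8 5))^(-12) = (9)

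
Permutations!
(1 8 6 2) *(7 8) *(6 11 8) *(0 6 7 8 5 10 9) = (0 6 2 1 8 11 5 10 9) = [6, 8, 1, 3, 4, 10, 2, 7, 11, 0, 9, 5]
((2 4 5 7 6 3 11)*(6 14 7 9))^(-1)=(2 11 3 6 9 5 4)(7 14)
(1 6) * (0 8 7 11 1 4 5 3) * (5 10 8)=(0 5 3)(1 6 4 10 8 7 11)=[5, 6, 2, 0, 10, 3, 4, 11, 7, 9, 8, 1]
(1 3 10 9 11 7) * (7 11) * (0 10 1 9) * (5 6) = (11)(0 10)(1 3)(5 6)(7 9) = [10, 3, 2, 1, 4, 6, 5, 9, 8, 7, 0, 11]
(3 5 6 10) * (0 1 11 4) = (0 1 11 4)(3 5 6 10) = [1, 11, 2, 5, 0, 6, 10, 7, 8, 9, 3, 4]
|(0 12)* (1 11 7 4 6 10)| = 6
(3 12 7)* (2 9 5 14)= (2 9 5 14)(3 12 7)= [0, 1, 9, 12, 4, 14, 6, 3, 8, 5, 10, 11, 7, 13, 2]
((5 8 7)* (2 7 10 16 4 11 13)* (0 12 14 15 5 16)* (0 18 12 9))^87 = (0 9)(2 4)(5 18 15 10 14 8 12)(7 11)(13 16)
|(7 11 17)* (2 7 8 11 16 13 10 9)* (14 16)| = 21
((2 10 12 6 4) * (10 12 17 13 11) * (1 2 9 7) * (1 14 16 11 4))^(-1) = (1 6 12 2)(4 13 17 10 11 16 14 7 9) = ((1 2 12 6)(4 9 7 14 16 11 10 17 13))^(-1)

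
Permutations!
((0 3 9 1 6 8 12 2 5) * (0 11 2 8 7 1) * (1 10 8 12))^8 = (12)(0 9 3)(1 10 6 8 7)(2 11 5)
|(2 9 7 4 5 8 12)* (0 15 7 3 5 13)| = 30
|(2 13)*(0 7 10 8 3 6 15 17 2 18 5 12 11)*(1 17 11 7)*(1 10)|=|(0 10 8 3 6 15 11)(1 17 2 13 18 5 12 7)|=56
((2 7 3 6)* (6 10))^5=((2 7 3 10 6))^5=(10)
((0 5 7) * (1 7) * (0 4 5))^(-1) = ((1 7 4 5))^(-1) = (1 5 4 7)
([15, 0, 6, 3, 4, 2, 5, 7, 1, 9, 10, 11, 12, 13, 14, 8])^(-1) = (0 1 8 15)(2 5 6)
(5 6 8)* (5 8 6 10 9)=(5 10 9)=[0, 1, 2, 3, 4, 10, 6, 7, 8, 5, 9]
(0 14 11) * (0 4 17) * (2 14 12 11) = (0 12 11 4 17)(2 14) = [12, 1, 14, 3, 17, 5, 6, 7, 8, 9, 10, 4, 11, 13, 2, 15, 16, 0]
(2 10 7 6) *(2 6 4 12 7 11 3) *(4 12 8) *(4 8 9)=(2 10 11 3)(4 9)(7 12)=[0, 1, 10, 2, 9, 5, 6, 12, 8, 4, 11, 3, 7]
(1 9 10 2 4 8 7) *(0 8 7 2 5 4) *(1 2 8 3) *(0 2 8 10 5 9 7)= (0 3 1 7 8 10 9 5 4)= [3, 7, 2, 1, 0, 4, 6, 8, 10, 5, 9]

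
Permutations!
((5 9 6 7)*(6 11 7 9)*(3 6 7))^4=(11)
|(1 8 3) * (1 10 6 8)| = |(3 10 6 8)| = 4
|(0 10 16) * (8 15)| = 6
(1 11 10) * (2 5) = (1 11 10)(2 5) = [0, 11, 5, 3, 4, 2, 6, 7, 8, 9, 1, 10]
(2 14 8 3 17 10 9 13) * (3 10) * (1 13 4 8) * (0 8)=(0 8 10 9 4)(1 13 2 14)(3 17)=[8, 13, 14, 17, 0, 5, 6, 7, 10, 4, 9, 11, 12, 2, 1, 15, 16, 3]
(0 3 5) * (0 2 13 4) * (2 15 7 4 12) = (0 3 5 15 7 4)(2 13 12) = [3, 1, 13, 5, 0, 15, 6, 4, 8, 9, 10, 11, 2, 12, 14, 7]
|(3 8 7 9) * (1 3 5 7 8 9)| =5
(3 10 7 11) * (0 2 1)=(0 2 1)(3 10 7 11)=[2, 0, 1, 10, 4, 5, 6, 11, 8, 9, 7, 3]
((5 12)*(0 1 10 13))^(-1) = ((0 1 10 13)(5 12))^(-1) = (0 13 10 1)(5 12)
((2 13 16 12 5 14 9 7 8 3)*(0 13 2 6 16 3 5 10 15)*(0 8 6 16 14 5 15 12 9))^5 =((0 13 3 16 9 7 6 14)(8 15)(10 12))^5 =(0 7 3 14 9 13 6 16)(8 15)(10 12)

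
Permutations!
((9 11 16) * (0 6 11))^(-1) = (0 9 16 11 6)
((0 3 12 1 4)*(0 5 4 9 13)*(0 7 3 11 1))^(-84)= ((0 11 1 9 13 7 3 12)(4 5))^(-84)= (0 13)(1 3)(7 11)(9 12)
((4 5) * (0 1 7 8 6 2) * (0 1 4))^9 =(1 2 6 8 7)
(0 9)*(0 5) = [9, 1, 2, 3, 4, 0, 6, 7, 8, 5] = (0 9 5)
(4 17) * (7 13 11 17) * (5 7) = [0, 1, 2, 3, 5, 7, 6, 13, 8, 9, 10, 17, 12, 11, 14, 15, 16, 4] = (4 5 7 13 11 17)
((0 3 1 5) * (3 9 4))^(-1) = ((0 9 4 3 1 5))^(-1) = (0 5 1 3 4 9)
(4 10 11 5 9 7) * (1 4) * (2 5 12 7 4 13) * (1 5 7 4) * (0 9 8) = (0 9 1 13 2 7 5 8)(4 10 11 12) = [9, 13, 7, 3, 10, 8, 6, 5, 0, 1, 11, 12, 4, 2]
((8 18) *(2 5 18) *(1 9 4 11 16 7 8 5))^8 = (18)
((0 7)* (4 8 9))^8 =((0 7)(4 8 9))^8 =(4 9 8)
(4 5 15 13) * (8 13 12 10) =(4 5 15 12 10 8 13) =[0, 1, 2, 3, 5, 15, 6, 7, 13, 9, 8, 11, 10, 4, 14, 12]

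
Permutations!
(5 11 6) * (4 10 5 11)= (4 10 5)(6 11)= [0, 1, 2, 3, 10, 4, 11, 7, 8, 9, 5, 6]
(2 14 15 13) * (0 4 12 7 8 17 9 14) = (0 4 12 7 8 17 9 14 15 13 2) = [4, 1, 0, 3, 12, 5, 6, 8, 17, 14, 10, 11, 7, 2, 15, 13, 16, 9]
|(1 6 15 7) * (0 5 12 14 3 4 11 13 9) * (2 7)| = 45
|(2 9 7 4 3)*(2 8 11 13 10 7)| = 14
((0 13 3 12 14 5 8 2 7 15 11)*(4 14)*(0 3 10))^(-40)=(15)(0 10 13)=((0 13 10)(2 7 15 11 3 12 4 14 5 8))^(-40)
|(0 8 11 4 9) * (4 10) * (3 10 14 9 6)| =20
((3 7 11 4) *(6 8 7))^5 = (3 4 11 7 8 6)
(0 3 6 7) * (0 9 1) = (0 3 6 7 9 1) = [3, 0, 2, 6, 4, 5, 7, 9, 8, 1]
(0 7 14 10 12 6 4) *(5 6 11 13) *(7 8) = (0 8 7 14 10 12 11 13 5 6 4) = [8, 1, 2, 3, 0, 6, 4, 14, 7, 9, 12, 13, 11, 5, 10]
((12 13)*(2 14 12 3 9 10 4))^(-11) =(2 9 12 4 3 14 10 13)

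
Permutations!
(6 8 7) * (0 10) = (0 10)(6 8 7) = [10, 1, 2, 3, 4, 5, 8, 6, 7, 9, 0]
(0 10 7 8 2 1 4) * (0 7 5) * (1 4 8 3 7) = (0 10 5)(1 8 2 4)(3 7) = [10, 8, 4, 7, 1, 0, 6, 3, 2, 9, 5]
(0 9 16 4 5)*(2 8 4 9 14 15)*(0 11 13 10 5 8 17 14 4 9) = (0 4 8 9 16)(2 17 14 15)(5 11 13 10) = [4, 1, 17, 3, 8, 11, 6, 7, 9, 16, 5, 13, 12, 10, 15, 2, 0, 14]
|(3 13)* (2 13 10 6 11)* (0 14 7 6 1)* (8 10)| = |(0 14 7 6 11 2 13 3 8 10 1)| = 11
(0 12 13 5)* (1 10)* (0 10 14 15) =[12, 14, 2, 3, 4, 10, 6, 7, 8, 9, 1, 11, 13, 5, 15, 0] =(0 12 13 5 10 1 14 15)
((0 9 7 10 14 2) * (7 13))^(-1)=((0 9 13 7 10 14 2))^(-1)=(0 2 14 10 7 13 9)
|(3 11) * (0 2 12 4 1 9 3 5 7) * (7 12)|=21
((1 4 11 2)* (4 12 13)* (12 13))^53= ((1 13 4 11 2))^53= (1 11 13 2 4)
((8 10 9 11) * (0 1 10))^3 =(0 9)(1 11)(8 10)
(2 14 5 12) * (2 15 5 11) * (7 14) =[0, 1, 7, 3, 4, 12, 6, 14, 8, 9, 10, 2, 15, 13, 11, 5] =(2 7 14 11)(5 12 15)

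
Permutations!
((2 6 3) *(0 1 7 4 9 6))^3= ((0 1 7 4 9 6 3 2))^3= (0 4 3 1 9 2 7 6)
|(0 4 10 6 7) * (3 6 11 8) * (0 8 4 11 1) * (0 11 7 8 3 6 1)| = 14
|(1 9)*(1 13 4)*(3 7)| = |(1 9 13 4)(3 7)| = 4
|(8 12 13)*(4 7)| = 6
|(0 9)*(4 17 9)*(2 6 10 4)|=|(0 2 6 10 4 17 9)|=7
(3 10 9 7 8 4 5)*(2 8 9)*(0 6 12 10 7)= (0 6 12 10 2 8 4 5 3 7 9)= [6, 1, 8, 7, 5, 3, 12, 9, 4, 0, 2, 11, 10]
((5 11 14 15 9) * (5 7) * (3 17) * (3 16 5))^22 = (3 11 7 5 9 16 15 17 14)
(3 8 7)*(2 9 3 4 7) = (2 9 3 8)(4 7) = [0, 1, 9, 8, 7, 5, 6, 4, 2, 3]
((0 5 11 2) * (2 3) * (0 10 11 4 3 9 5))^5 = (2 4 9 10 3 5 11)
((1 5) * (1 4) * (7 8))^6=((1 5 4)(7 8))^6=(8)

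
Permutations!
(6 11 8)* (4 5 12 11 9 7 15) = (4 5 12 11 8 6 9 7 15) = [0, 1, 2, 3, 5, 12, 9, 15, 6, 7, 10, 8, 11, 13, 14, 4]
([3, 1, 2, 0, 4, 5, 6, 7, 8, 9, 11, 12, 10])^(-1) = (0 3)(10 12 11)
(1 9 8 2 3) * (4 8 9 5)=(9)(1 5 4 8 2 3)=[0, 5, 3, 1, 8, 4, 6, 7, 2, 9]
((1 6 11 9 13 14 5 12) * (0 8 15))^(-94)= ((0 8 15)(1 6 11 9 13 14 5 12))^(-94)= (0 15 8)(1 11 13 5)(6 9 14 12)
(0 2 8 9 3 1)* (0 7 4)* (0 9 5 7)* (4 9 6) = (0 2 8 5 7 9 3 1)(4 6) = [2, 0, 8, 1, 6, 7, 4, 9, 5, 3]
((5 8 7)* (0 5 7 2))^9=((0 5 8 2))^9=(0 5 8 2)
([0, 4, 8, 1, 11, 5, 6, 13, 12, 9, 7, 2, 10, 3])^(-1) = [0, 3, 11, 13, 1, 5, 6, 10, 2, 9, 12, 4, 8, 7]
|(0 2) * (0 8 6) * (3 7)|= |(0 2 8 6)(3 7)|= 4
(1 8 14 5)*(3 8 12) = (1 12 3 8 14 5) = [0, 12, 2, 8, 4, 1, 6, 7, 14, 9, 10, 11, 3, 13, 5]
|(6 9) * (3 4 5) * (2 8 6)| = 12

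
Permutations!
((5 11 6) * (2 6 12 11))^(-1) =((2 6 5)(11 12))^(-1) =(2 5 6)(11 12)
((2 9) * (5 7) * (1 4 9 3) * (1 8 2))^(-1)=(1 9 4)(2 8 3)(5 7)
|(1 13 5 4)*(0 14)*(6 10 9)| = 12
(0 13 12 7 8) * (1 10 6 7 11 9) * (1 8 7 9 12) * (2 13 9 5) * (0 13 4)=(0 9 8 13 1 10 6 5 2 4)(11 12)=[9, 10, 4, 3, 0, 2, 5, 7, 13, 8, 6, 12, 11, 1]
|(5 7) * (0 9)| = |(0 9)(5 7)| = 2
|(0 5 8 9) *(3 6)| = 4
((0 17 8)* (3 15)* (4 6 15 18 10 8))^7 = (0 10 3 6 17 8 18 15 4)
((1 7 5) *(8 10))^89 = (1 5 7)(8 10)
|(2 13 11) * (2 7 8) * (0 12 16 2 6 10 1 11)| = |(0 12 16 2 13)(1 11 7 8 6 10)| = 30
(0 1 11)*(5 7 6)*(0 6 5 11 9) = (0 1 9)(5 7)(6 11) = [1, 9, 2, 3, 4, 7, 11, 5, 8, 0, 10, 6]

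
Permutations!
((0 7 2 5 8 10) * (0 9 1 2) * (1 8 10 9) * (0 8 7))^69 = (1 2 5 10)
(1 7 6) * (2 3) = (1 7 6)(2 3) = [0, 7, 3, 2, 4, 5, 1, 6]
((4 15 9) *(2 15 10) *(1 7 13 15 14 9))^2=(1 13)(2 9 10 14 4)(7 15)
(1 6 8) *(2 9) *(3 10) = [0, 6, 9, 10, 4, 5, 8, 7, 1, 2, 3] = (1 6 8)(2 9)(3 10)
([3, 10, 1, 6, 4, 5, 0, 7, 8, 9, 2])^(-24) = [0, 1, 2, 3, 4, 5, 6, 7, 8, 9, 10]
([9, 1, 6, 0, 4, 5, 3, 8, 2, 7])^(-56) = (9)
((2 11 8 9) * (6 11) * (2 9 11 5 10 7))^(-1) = ((2 6 5 10 7)(8 11))^(-1) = (2 7 10 5 6)(8 11)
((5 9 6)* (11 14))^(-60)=(14)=((5 9 6)(11 14))^(-60)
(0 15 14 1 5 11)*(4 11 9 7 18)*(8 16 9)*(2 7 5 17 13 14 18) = (0 15 18 4 11)(1 17 13 14)(2 7)(5 8 16 9) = [15, 17, 7, 3, 11, 8, 6, 2, 16, 5, 10, 0, 12, 14, 1, 18, 9, 13, 4]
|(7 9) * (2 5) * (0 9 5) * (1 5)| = 6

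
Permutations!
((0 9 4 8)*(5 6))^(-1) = (0 8 4 9)(5 6)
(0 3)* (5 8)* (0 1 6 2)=(0 3 1 6 2)(5 8)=[3, 6, 0, 1, 4, 8, 2, 7, 5]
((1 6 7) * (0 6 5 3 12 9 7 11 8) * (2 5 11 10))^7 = ((0 6 10 2 5 3 12 9 7 1 11 8))^7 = (0 9 10 1 5 8 12 6 7 2 11 3)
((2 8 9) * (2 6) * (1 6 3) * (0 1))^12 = (0 9 2 1 3 8 6)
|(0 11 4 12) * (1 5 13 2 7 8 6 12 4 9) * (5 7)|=|(0 11 9 1 7 8 6 12)(2 5 13)|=24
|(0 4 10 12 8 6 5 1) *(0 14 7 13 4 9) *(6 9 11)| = 13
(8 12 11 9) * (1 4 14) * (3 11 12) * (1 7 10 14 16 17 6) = (1 4 16 17 6)(3 11 9 8)(7 10 14) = [0, 4, 2, 11, 16, 5, 1, 10, 3, 8, 14, 9, 12, 13, 7, 15, 17, 6]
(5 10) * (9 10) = (5 9 10) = [0, 1, 2, 3, 4, 9, 6, 7, 8, 10, 5]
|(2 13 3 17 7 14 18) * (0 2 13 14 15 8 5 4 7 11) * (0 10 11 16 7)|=26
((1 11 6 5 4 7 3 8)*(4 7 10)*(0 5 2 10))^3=(0 3 11 10 5 8 6 4 7 1 2)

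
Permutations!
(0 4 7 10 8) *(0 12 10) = [4, 1, 2, 3, 7, 5, 6, 0, 12, 9, 8, 11, 10] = (0 4 7)(8 12 10)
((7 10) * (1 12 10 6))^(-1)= ((1 12 10 7 6))^(-1)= (1 6 7 10 12)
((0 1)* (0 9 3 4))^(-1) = (0 4 3 9 1)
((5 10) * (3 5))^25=(3 5 10)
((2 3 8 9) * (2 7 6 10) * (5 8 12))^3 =(2 5 7)(3 8 6)(9 10 12)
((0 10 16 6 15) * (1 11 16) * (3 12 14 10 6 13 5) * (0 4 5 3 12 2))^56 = ((0 6 15 4 5 12 14 10 1 11 16 13 3 2))^56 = (16)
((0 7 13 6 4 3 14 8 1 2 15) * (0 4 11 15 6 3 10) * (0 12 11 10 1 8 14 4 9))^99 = (0 10 3 15 2 7 12 4 9 6 13 11 1)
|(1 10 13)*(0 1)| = 4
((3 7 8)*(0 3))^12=(8)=((0 3 7 8))^12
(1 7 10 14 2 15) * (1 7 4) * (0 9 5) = [9, 4, 15, 3, 1, 0, 6, 10, 8, 5, 14, 11, 12, 13, 2, 7] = (0 9 5)(1 4)(2 15 7 10 14)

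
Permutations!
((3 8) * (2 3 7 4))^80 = (8)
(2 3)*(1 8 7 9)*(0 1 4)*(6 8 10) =(0 1 10 6 8 7 9 4)(2 3) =[1, 10, 3, 2, 0, 5, 8, 9, 7, 4, 6]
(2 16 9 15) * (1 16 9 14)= (1 16 14)(2 9 15)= [0, 16, 9, 3, 4, 5, 6, 7, 8, 15, 10, 11, 12, 13, 1, 2, 14]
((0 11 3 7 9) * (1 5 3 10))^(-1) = (0 9 7 3 5 1 10 11)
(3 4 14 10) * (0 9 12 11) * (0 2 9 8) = (0 8)(2 9 12 11)(3 4 14 10) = [8, 1, 9, 4, 14, 5, 6, 7, 0, 12, 3, 2, 11, 13, 10]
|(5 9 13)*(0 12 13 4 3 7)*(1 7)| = |(0 12 13 5 9 4 3 1 7)| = 9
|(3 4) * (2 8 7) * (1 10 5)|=6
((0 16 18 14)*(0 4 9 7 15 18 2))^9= ((0 16 2)(4 9 7 15 18 14))^9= (4 15)(7 14)(9 18)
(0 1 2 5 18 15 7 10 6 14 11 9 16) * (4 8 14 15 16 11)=(0 1 2 5 18 16)(4 8 14)(6 15 7 10)(9 11)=[1, 2, 5, 3, 8, 18, 15, 10, 14, 11, 6, 9, 12, 13, 4, 7, 0, 17, 16]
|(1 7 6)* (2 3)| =|(1 7 6)(2 3)| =6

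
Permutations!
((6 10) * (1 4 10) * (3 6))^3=(1 3 4 6 10)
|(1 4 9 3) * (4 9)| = |(1 9 3)| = 3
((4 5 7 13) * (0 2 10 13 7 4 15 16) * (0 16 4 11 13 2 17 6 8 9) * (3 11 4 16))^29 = ((0 17 6 8 9)(2 10)(3 11 13 15 16)(4 5))^29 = (0 9 8 6 17)(2 10)(3 16 15 13 11)(4 5)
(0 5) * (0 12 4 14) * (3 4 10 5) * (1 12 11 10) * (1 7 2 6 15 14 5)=(0 3 4 5 11 10 1 12 7 2 6 15 14)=[3, 12, 6, 4, 5, 11, 15, 2, 8, 9, 1, 10, 7, 13, 0, 14]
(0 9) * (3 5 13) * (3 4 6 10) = (0 9)(3 5 13 4 6 10) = [9, 1, 2, 5, 6, 13, 10, 7, 8, 0, 3, 11, 12, 4]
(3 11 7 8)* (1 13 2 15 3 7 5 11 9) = (1 13 2 15 3 9)(5 11)(7 8) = [0, 13, 15, 9, 4, 11, 6, 8, 7, 1, 10, 5, 12, 2, 14, 3]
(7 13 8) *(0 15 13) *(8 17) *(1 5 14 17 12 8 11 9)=(0 15 13 12 8 7)(1 5 14 17 11 9)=[15, 5, 2, 3, 4, 14, 6, 0, 7, 1, 10, 9, 8, 12, 17, 13, 16, 11]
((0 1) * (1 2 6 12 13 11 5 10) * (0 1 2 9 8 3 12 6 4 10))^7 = ((0 9 8 3 12 13 11 5)(2 4 10))^7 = (0 5 11 13 12 3 8 9)(2 4 10)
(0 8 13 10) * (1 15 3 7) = [8, 15, 2, 7, 4, 5, 6, 1, 13, 9, 0, 11, 12, 10, 14, 3] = (0 8 13 10)(1 15 3 7)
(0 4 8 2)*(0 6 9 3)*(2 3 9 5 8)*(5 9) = (0 4 2 6 9 5 8 3) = [4, 1, 6, 0, 2, 8, 9, 7, 3, 5]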